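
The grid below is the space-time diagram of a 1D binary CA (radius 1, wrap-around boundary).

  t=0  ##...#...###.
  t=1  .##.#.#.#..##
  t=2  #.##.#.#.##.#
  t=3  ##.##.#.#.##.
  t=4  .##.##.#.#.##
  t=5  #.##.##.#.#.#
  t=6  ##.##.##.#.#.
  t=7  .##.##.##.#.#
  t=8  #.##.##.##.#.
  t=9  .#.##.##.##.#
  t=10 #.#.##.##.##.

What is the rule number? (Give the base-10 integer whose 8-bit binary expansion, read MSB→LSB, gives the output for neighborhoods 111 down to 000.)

  nb ###: next=.  (t=0,i=10, bit7=0)
  nb ##.: next=#  (t=0,i=1, bit6=1)
  nb #.#: next=#  (t=0,i=12, bit5=1)
  nb #..: next=#  (t=0,i=2, bit4=1)
  nb .##: next=.  (t=0,i=0, bit3=0)
  nb .#.: next=.  (t=0,i=5, bit2=0)
  nb ..#: next=#  (t=0,i=4, bit1=1)
  nb ...: next=.  (t=0,i=3, bit0=0)
  bits 01110010 = 114

114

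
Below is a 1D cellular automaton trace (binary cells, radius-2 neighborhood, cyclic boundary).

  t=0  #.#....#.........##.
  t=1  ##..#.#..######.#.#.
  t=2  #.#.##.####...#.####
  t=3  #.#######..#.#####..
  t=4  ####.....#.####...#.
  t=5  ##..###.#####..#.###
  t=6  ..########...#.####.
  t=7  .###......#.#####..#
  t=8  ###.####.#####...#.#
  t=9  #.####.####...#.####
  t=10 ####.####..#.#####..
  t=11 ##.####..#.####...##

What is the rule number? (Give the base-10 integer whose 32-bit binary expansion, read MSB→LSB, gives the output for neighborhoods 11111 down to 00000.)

736751277

  ##### -> .   bit 31 = 0  t=1,i=11
  ####. -> .   bit 30 = 0  t=1,i=13
  ###.# -> #   bit 29 = 1  t=1,i=14
  ###.. -> .   bit 28 = 0  t=2,i=10
  ##.## -> #   bit 27 = 1  t=2,i=6
  ##.#. -> .   bit 26 = 0  t=0,i=19
  ##..# -> #   bit 25 = 1  t=1,i=2
  ##... -> #   bit 24 = 1  t=2,i=11
  #.### -> #   bit 23 = 1  t=2,i=7
  #.##. -> #   bit 22 = 1  t=1,i=0
  #.#.# -> #   bit 21 = 1  t=0,i=0
  #.#.. -> .   bit 20 = 0  t=0,i=2
  #..## -> #   bit 19 = 1  t=1,i=8
  #..#. -> .   bit 18 = 0  t=1,i=3
  #...# -> .   bit 17 = 0  t=2,i=12
  #.... -> #   bit 16 = 1  t=0,i=4
  .#### -> #   bit 15 = 1  t=1,i=10
  .###. -> #   bit 14 = 1  t=5,i=5
  .##.# -> #   bit 13 = 1  t=0,i=18
  .##.. -> .   bit 12 = 0  t=1,i=1
  .#.## -> #   bit 11 = 1  t=1,i=19
  .#.#. -> #   bit 10 = 1  t=0,i=1
  .#..# -> #   bit 9 = 1  t=1,i=7
  .#... -> .   bit 8 = 0  t=0,i=3
  ..### -> #   bit 7 = 1  t=1,i=9
  ..##. -> .   bit 6 = 0  t=0,i=17
  ..#.# -> #   bit 5 = 1  t=1,i=4
  ..#.. -> .   bit 4 = 0  t=0,i=7
  ...## -> #   bit 3 = 1  t=0,i=16
  ...#. -> #   bit 2 = 1  t=0,i=6
  ....# -> .   bit 1 = 0  t=0,i=5
  ..... -> #   bit 0 = 1  t=0,i=10
  bits 00101011111010011110111010101101 = 736751277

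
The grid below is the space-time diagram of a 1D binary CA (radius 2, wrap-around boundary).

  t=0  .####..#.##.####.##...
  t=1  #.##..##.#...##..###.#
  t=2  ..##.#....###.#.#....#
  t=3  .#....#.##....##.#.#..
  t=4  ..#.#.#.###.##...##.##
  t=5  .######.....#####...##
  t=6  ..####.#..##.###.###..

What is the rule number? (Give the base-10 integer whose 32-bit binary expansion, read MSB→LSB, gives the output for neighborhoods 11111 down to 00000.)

3245249834

  ##### -> #   bit 31 = 1  t=5,i=3
  ####. -> #   bit 30 = 1  t=0,i=3
  ###.# -> .   bit 29 = 0  t=0,i=15
  ###.. -> .   bit 28 = 0  t=0,i=4
  ##.## -> .   bit 27 = 0  t=0,i=11
  ##.#. -> .   bit 26 = 0  t=1,i=8
  ##..# -> .   bit 25 = 0  t=0,i=5
  ##... -> #   bit 24 = 1  t=0,i=19
  #.### -> .   bit 23 = 0  t=0,i=12
  #.##. -> #   bit 22 = 1  t=0,i=9
  #.#.# -> #   bit 21 = 1  t=2,i=14
  #.#.. -> .   bit 20 = 0  t=1,i=9
  #..## -> #   bit 19 = 1  t=1,i=5
  #..#. -> #   bit 18 = 1  t=0,i=6
  #...# -> #   bit 17 = 1  t=1,i=11
  #.... -> .   bit 16 = 0  t=0,i=20
  .#### -> #   bit 15 = 1  t=0,i=2
  .###. -> .   bit 14 = 0  t=1,i=18
  .##.# -> .   bit 13 = 0  t=0,i=10
  .##.. -> #   bit 12 = 1  t=0,i=18
  .#.## -> .   bit 11 = 0  t=0,i=8
  .#.#. -> #   bit 10 = 1  t=2,i=15
  .#..# -> .   bit 9 = 0  t=2,i=0
  .#... -> #   bit 8 = 1  t=1,i=10
  ..### -> .   bit 7 = 0  t=0,i=1
  ..##. -> .   bit 6 = 0  t=1,i=6
  ..#.# -> #   bit 5 = 1  t=0,i=7
  ..#.. -> .   bit 4 = 0  t=2,i=21
  ...## -> #   bit 3 = 1  t=0,i=0
  ...#. -> .   bit 2 = 0  t=2,i=20
  ....# -> #   bit 1 = 1  t=0,i=21
  ..... -> .   bit 0 = 0  t=5,i=9
  bits 11000001011011101001010100101010 = 3245249834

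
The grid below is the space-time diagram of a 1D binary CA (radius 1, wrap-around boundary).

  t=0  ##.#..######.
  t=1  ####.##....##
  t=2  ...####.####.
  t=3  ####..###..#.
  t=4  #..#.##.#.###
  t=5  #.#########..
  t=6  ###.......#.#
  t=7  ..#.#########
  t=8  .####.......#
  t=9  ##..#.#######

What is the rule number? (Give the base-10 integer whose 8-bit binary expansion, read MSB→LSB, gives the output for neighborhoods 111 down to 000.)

  [7] ### => .  t=0,i=7
  [6] ##. => #  t=0,i=1
  [5] #.# => #  t=0,i=2
  [4] #.. => .  t=0,i=4
  [3] .## => #  t=0,i=0
  [2] .#. => #  t=0,i=3
  [1] ..# => #  t=0,i=5
  [0] ... => #  t=1,i=8
  bits 01101111 = 111

111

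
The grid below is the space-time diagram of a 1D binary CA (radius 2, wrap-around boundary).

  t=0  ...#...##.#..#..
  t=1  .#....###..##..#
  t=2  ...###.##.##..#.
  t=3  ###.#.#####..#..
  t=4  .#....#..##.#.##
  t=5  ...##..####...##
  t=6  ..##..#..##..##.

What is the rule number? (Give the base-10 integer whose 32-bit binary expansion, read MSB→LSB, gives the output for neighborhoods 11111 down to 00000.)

  #####|.  b31=0 t=3,i=8
  ####.|#  b30=1 t=3,i=9
  ###.#|.  b29=0 t=2,i=5
  ###..|#  b28=1 t=1,i=8
  ##.##|#  b27=1 t=2,i=6
  ##.#.|.  b26=0 t=0,i=9
  ##..#|.  b25=0 t=1,i=9
  ##...|.  b24=0 t=5,i=0
  #.###|#  b23=1 t=3,i=6
  #.##.|#  b22=1 t=2,i=7
  #.#.#|.  b21=0 t=3,i=4
  #.#..|.  b20=0 t=0,i=10
  #..##|#  b19=1 t=1,i=10
  #..#.|#  b18=1 t=0,i=12
  #...#|.  b17=0 t=0,i=5
  #....|#  b16=1 t=0,i=15
  .####|.  b15=0 t=3,i=7
  .###.|#  b14=1 t=1,i=7
  .##.#|#  b13=1 t=0,i=8
  .##..|.  b12=0 t=1,i=12
  .#.##|.  b11=0 t=3,i=5
  .#.#.|.  b10=0 t=1,i=0
  .#..#|#  b9=1 t=0,i=11
  .#...|.  b8=0 t=0,i=4
  ..###|.  b7=0 t=1,i=6
  ..##.|#  b6=1 t=0,i=7
  ..#.#|.  b5=0 t=1,i=15
  ..#..|.  b4=0 t=0,i=3
  ...##|#  b3=1 t=0,i=6
  ...#.|.  b2=0 t=0,i=2
  ....#|#  b1=1 t=0,i=1
  .....|.  b0=0 t=0,i=0
  bits 01011000110011010110001001001010 = 1489855050

1489855050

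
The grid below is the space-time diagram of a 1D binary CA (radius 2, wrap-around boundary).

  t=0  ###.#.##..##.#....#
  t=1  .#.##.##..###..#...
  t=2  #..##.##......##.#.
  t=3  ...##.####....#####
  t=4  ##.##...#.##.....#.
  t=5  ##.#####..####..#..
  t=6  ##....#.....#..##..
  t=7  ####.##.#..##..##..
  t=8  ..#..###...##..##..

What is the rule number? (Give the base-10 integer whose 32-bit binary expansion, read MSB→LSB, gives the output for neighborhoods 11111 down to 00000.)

  ##### -> .   bit 31 = 0  t=3,i=16
  ####. -> #   bit 30 = 1  t=0,i=1
  ###.# -> .   bit 29 = 0  t=0,i=2
  ###.. -> .   bit 28 = 0  t=1,i=12
  ##.## -> .   bit 27 = 0  t=1,i=5
  ##.#. -> #   bit 26 = 1  t=0,i=3
  ##..# -> .   bit 25 = 0  t=0,i=8
  ##... -> #   bit 24 = 1  t=2,i=8
  #.### -> .   bit 23 = 0  t=3,i=6
  #.##. -> #   bit 22 = 1  t=0,i=6
  #.#.# -> #   bit 21 = 1  t=0,i=4
  #.#.. -> .   bit 20 = 0  t=0,i=13
  #..## -> .   bit 19 = 0  t=0,i=9
  #..#. -> #   bit 18 = 1  t=1,i=14
  #...# -> #   bit 17 = 1  t=3,i=1
  #.... -> #   bit 16 = 1  t=0,i=15
  .#### -> .   bit 15 = 0  t=0,i=0
  .###. -> .   bit 14 = 0  t=1,i=11
  .##.# -> #   bit 13 = 1  t=0,i=11
  .##.. -> #   bit 12 = 1  t=0,i=7
  .#.## -> .   bit 11 = 0  t=0,i=5
  .#.#. -> #   bit 10 = 1  t=2,i=18
  .#..# -> .   bit 9 = 0  t=2,i=1
  .#... -> .   bit 8 = 0  t=0,i=14
  ..### -> .   bit 7 = 0  t=0,i=18
  ..##. -> #   bit 6 = 1  t=0,i=10
  ..#.# -> .   bit 5 = 0  t=1,i=1
  ..#.. -> #   bit 4 = 1  t=1,i=15
  ...## -> .   bit 3 = 0  t=0,i=17
  ...#. -> #   bit 2 = 1  t=1,i=0
  ....# -> .   bit 1 = 0  t=0,i=16
  ..... -> .   bit 0 = 0  t=2,i=10
  bits 01000101011001110011010001010100 = 1164391508

1164391508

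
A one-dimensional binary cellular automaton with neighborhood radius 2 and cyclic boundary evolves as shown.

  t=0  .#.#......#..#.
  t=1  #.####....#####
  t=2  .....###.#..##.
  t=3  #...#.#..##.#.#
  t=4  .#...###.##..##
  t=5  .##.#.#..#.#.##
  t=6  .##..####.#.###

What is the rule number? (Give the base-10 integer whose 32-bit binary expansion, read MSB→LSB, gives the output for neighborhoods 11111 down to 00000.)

  [31] ##### => #  t=1,i=12
  [30] ####. => .  t=1,i=4
  [29] ###.# => .  t=1,i=0
  [28] ###.. => #  t=1,i=5
  [27] ##.## => .  t=1,i=1
  [26] ##.#. => .  t=2,i=8
  [25] ##..# => #  t=4,i=11
  [24] ##... => #  t=1,i=6
  [23] #.### => .  t=1,i=2
  [22] #.##. => #  t=3,i=14
  [21] #.#.# => .  t=3,i=12
  [20] #.#.. => #  t=0,i=3
  [19] #..## => .  t=2,i=11
  [18] #..#. => #  t=0,i=0
  [17] #...# => .  t=3,i=2
  [16] #.... => #  t=0,i=5
  [15] .#### => .  t=1,i=3
  [14] .###. => #  t=2,i=6
  [13] .##.# => #  t=3,i=10
  [12] .##.. => .  t=2,i=13
  [11] .#.## => #  t=3,i=13
  [10] .#.#. => #  t=0,i=2
  [9] .#..# => #  t=0,i=11
  [8] .#... => #  t=0,i=4
  [7] ..### => .  t=1,i=10
  [6] ..##. => #  t=2,i=12
  [5] ..#.# => .  t=0,i=1
  [4] ..#.. => #  t=0,i=10
  [3] ...## => #  t=1,i=9
  [2] ...#. => .  t=0,i=9
  [1] ....# => .  t=0,i=8
  [0] ..... => .  t=0,i=6
  bits 10010011010101010110111101011000 = 2471849816

2471849816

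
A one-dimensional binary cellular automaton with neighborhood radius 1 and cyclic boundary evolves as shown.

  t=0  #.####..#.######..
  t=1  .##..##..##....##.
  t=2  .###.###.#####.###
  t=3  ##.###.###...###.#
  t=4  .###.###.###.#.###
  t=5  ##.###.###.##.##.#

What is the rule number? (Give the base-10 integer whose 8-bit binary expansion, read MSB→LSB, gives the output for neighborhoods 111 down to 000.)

121

  ### -> .   bit 7 = 0  t=0,i=3
  ##. -> #   bit 6 = 1  t=0,i=5
  #.# -> #   bit 5 = 1  t=0,i=1
  #.. -> #   bit 4 = 1  t=0,i=6
  .## -> #   bit 3 = 1  t=0,i=2
  .#. -> .   bit 2 = 0  t=0,i=0
  ..# -> .   bit 1 = 0  t=0,i=7
  ... -> #   bit 0 = 1  t=1,i=12
  bits 01111001 = 121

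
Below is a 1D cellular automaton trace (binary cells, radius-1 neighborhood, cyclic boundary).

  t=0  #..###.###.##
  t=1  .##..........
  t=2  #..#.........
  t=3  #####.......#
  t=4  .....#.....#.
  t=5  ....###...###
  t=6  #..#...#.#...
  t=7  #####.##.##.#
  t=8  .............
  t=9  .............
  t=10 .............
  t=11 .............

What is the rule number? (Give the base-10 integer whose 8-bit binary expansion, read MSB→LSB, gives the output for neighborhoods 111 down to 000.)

  ### -> .   bit 7 = 0  t=0,i=4
  ##. -> .   bit 6 = 0  t=0,i=0
  #.# -> .   bit 5 = 0  t=0,i=6
  #.. -> #   bit 4 = 1  t=0,i=1
  .## -> .   bit 3 = 0  t=0,i=3
  .#. -> #   bit 2 = 1  t=2,i=0
  ..# -> #   bit 1 = 1  t=0,i=2
  ... -> .   bit 0 = 0  t=1,i=4
  bits 00010110 = 22

22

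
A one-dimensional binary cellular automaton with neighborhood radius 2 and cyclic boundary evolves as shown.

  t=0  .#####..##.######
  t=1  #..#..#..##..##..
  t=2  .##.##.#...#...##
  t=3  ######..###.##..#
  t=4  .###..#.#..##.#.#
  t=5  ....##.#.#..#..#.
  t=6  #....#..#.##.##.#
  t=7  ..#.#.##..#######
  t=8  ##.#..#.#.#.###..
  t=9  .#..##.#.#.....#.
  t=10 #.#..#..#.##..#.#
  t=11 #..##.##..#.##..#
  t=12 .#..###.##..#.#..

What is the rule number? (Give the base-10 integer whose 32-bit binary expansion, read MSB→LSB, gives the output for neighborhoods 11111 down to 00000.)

  ##### -> #   bit 31 = 1  t=0,i=3
  ####. -> .   bit 30 = 0  t=0,i=4
  ###.# -> .   bit 29 = 0  t=0,i=16
  ###.. -> .   bit 28 = 0  t=0,i=5
  ##.## -> #   bit 27 = 1  t=0,i=0
  ##.#. -> .   bit 26 = 0  t=2,i=6
  ##..# -> #   bit 25 = 1  t=0,i=6
  ##... -> .   bit 24 = 0  t=6,i=1
  #.### -> .   bit 23 = 0  t=0,i=1
  #.##. -> #   bit 22 = 1  t=2,i=1
  #.#.# -> .   bit 21 = 0  t=4,i=14
  #.#.. -> .   bit 20 = 0  t=2,i=7
  #..## -> .   bit 19 = 0  t=0,i=7
  #..#. -> #   bit 18 = 1  t=1,i=2
  #...# -> #   bit 17 = 1  t=2,i=9
  #.... -> #   bit 16 = 1  t=5,i=0
  .#### -> .   bit 15 = 0  t=0,i=2
  .###. -> .   bit 14 = 0  t=3,i=9
  .##.# -> #   bit 13 = 1  t=0,i=9
  .##.. -> .   bit 12 = 0  t=1,i=10
  .#.## -> .   bit 11 = 0  t=4,i=0
  .#.#. -> #   bit 10 = 1  t=4,i=7
  .#..# -> #   bit 9 = 1  t=1,i=1
  .#... -> #   bit 8 = 1  t=2,i=8
  ..### -> #   bit 7 = 1  t=3,i=8
  ..##. -> .   bit 6 = 0  t=0,i=8
  ..#.# -> .   bit 5 = 0  t=4,i=6
  ..#.. -> .   bit 4 = 0  t=1,i=0
  ...## -> .   bit 3 = 0  t=2,i=14
  ...#. -> #   bit 2 = 1  t=2,i=10
  ....# -> .   bit 1 = 0  t=5,i=2
  ..... -> .   bit 0 = 0  t=5,i=1
  bits 10001010010001110010011110000100 = 2319918980

2319918980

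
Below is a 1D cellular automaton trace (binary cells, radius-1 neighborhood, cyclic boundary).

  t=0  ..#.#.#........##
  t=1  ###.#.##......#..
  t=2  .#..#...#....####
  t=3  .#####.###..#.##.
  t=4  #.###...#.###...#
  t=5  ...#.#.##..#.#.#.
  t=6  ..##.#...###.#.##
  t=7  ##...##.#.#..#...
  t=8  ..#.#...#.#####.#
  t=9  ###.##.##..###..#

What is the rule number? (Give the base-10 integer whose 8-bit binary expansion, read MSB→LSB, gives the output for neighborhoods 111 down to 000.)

  ### -> #   bit 7 = 1  t=1,i=1
  ##. -> .   bit 6 = 0  t=0,i=16
  #.# -> .   bit 5 = 0  t=0,i=3
  #.. -> #   bit 4 = 1  t=0,i=0
  .## -> .   bit 3 = 0  t=0,i=15
  .#. -> #   bit 2 = 1  t=0,i=2
  ..# -> #   bit 1 = 1  t=0,i=1
  ... -> .   bit 0 = 0  t=0,i=8
  bits 10010110 = 150

150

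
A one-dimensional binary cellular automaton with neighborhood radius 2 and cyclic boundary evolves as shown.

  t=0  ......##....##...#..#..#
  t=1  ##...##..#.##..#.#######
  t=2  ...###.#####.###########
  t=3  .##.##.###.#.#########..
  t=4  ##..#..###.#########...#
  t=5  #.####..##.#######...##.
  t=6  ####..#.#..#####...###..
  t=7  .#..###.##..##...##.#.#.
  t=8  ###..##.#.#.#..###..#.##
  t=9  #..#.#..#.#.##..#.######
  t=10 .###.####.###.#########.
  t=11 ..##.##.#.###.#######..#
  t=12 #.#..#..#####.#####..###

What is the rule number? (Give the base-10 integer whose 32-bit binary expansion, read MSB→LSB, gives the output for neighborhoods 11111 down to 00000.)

2734148472

  [31] ##### => #  t=1,i=19
  [30] ####. => .  t=1,i=0
  [29] ###.# => #  t=2,i=5
  [28] ###.. => .  t=1,i=1
  [27] ##.## => .  t=2,i=6
  [26] ##.#. => .  t=3,i=10
  [25] ##..# => #  t=1,i=7
  [24] ##... => .  t=0,i=8
  [23] #.### => #  t=1,i=17
  [22] #.##. => #  t=1,i=11
  [21] #.#.# => #  t=3,i=11
  [20] #.#.. => #  t=6,i=8
  [19] #..## => .  t=4,i=6
  [18] #..#. => #  t=0,i=19
  [17] #...# => #  t=0,i=15
  [16] #.... => #  t=0,i=1
  [15] .#### => #  t=1,i=18
  [14] .###. => #  t=2,i=4
  [13] .##.# => .  t=3,i=2
  [12] .##.. => .  t=0,i=7
  [11] .#.## => #  t=1,i=10
  [10] .#.#. => .  t=6,i=7
  [9] .#..# => #  t=0,i=18
  [8] .#... => #  t=0,i=0
  [7] ..### => .  t=2,i=3
  [6] ..##. => #  t=0,i=6
  [5] ..#.# => #  t=1,i=9
  [4] ..#.. => #  t=0,i=17
  [3] ...## => #  t=0,i=5
  [2] ...#. => .  t=0,i=16
  [1] ....# => .  t=0,i=4
  [0] ..... => .  t=0,i=2
  bits 10100010111101111100101101111000 = 2734148472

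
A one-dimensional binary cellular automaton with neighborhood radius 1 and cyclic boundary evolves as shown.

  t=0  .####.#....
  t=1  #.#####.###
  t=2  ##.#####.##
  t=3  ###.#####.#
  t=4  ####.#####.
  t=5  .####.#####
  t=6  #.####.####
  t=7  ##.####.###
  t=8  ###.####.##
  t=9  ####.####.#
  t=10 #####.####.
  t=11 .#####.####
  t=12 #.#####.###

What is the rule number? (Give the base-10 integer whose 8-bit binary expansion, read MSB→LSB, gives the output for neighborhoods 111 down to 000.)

  ### -> #   bit 7 = 1  t=0,i=2
  ##. -> #   bit 6 = 1  t=0,i=4
  #.# -> #   bit 5 = 1  t=0,i=5
  #.. -> .   bit 4 = 0  t=0,i=7
  .## -> .   bit 3 = 0  t=0,i=1
  .#. -> #   bit 2 = 1  t=0,i=6
  ..# -> #   bit 1 = 1  t=0,i=0
  ... -> #   bit 0 = 1  t=0,i=8
  bits 11100111 = 231

231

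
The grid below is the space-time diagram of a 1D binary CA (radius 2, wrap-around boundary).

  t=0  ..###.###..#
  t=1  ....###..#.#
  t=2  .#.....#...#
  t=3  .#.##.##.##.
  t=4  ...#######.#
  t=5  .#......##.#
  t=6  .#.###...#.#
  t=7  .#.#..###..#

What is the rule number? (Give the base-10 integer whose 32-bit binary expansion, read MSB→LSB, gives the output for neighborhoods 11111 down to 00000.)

1811095573

  nb #####: next=.  (t=4,i=5, bit31=0)
  nb ####.: next=#  (t=4,i=8, bit30=1)
  nb ###.#: next=#  (t=0,i=4, bit29=1)
  nb ###..: next=.  (t=0,i=8, bit28=0)
  nb ##.##: next=#  (t=0,i=5, bit27=1)
  nb ##.#.: next=.  (t=4,i=10, bit26=0)
  nb ##..#: next=#  (t=0,i=9, bit25=1)
  nb ##...: next=#  (t=6,i=6, bit24=1)
  nb #.###: next=#  (t=0,i=6, bit23=1)
  nb #.##.: next=#  (t=3,i=3, bit22=1)
  nb #.#.#: next=#  (t=5,i=11, bit21=1)
  nb #.#..: next=#  (t=1,i=11, bit20=1)
  nb #..##: next=.  (t=0,i=1, bit19=0)
  nb #..#.: next=.  (t=0,i=10, bit18=0)
  nb #...#: next=#  (t=2,i=9, bit17=1)
  nb #....: next=#  (t=1,i=1, bit16=1)
  nb .####: next=.  (t=4,i=4, bit15=0)
  nb .###.: next=.  (t=0,i=3, bit14=0)
  nb .##.#: next=#  (t=3,i=4, bit13=1)
  nb .##..: next=.  (t=3,i=10, bit12=0)
  nb .#.##: next=.  (t=3,i=2, bit11=0)
  nb .#.#.: next=.  (t=1,i=10, bit10=0)
  nb .#..#: next=.  (t=0,i=0, bit9=0)
  nb .#...: next=.  (t=1,i=0, bit8=0)
  nb ..###: next=.  (t=0,i=2, bit7=0)
  nb ..##.: next=.  (t=5,i=8, bit6=0)
  nb ..#.#: next=.  (t=1,i=9, bit5=0)
  nb ..#..: next=#  (t=0,i=11, bit4=1)
  nb ...##: next=.  (t=1,i=3, bit3=0)
  nb ...#.: next=#  (t=2,i=6, bit2=1)
  nb ....#: next=.  (t=1,i=2, bit1=0)
  nb .....: next=#  (t=2,i=4, bit0=1)
  bits 01101011111100110010000000010101 = 1811095573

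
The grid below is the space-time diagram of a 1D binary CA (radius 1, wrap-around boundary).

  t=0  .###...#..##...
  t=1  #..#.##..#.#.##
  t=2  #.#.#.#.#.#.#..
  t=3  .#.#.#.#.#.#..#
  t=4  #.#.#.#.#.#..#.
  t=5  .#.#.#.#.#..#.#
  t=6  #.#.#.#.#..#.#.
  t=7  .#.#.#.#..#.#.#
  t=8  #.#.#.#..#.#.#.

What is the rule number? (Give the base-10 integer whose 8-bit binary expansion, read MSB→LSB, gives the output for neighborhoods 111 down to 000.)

  ###|.  b7=0 t=0,i=2
  ##.|#  b6=1 t=0,i=3
  #.#|#  b5=1 t=1,i=4
  #..|.  b4=0 t=0,i=4
  .##|.  b3=0 t=0,i=1
  .#.|.  b2=0 t=0,i=7
  ..#|#  b1=1 t=0,i=0
  ...|#  b0=1 t=0,i=5
  bits 01100011 = 99

99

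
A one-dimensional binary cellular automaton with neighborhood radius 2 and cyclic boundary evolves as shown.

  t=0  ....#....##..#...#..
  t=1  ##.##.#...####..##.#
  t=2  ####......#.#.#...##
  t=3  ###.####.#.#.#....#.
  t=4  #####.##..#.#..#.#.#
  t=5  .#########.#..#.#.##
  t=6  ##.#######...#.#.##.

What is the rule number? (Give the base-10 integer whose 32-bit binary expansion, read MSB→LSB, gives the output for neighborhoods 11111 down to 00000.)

  ##### -> #   bit 31 = 1  t=2,i=0
  ####. -> #   bit 30 = 1  t=1,i=12
  ###.# -> #   bit 29 = 1  t=1,i=1
  ###.. -> .   bit 28 = 0  t=1,i=13
  ##.## -> #   bit 27 = 1  t=1,i=2
  ##.#. -> .   bit 26 = 0  t=1,i=5
  ##..# -> #   bit 25 = 1  t=0,i=11
  ##... -> #   bit 24 = 1  t=2,i=4
  #.### -> #   bit 23 = 1  t=1,i=19
  #.##. -> #   bit 22 = 1  t=1,i=3
  #.#.# -> .   bit 21 = 0  t=2,i=12
  #.#.. -> .   bit 20 = 0  t=1,i=6
  #..## -> .   bit 19 = 0  t=1,i=15
  #..#. -> #   bit 18 = 1  t=0,i=12
  #...# -> .   bit 17 = 0  t=0,i=15
  #.... -> #   bit 16 = 1  t=0,i=6
  .#### -> .   bit 15 = 0  t=1,i=11
  .###. -> #   bit 14 = 1  t=1,i=0
  .##.# -> .   bit 13 = 0  t=1,i=4
  .##.. -> #   bit 12 = 1  t=0,i=10
  .#.## -> #   bit 11 = 1  t=3,i=19
  .#.#. -> #   bit 10 = 1  t=2,i=11
  .#..# -> .   bit 9 = 0  t=4,i=13
  .#... -> .   bit 8 = 0  t=0,i=5
  ..### -> #   bit 7 = 1  t=1,i=10
  ..##. -> .   bit 6 = 0  t=0,i=9
  ..#.# -> .   bit 5 = 0  t=2,i=10
  ..#.. -> #   bit 4 = 1  t=0,i=4
  ...## -> .   bit 3 = 0  t=0,i=8
  ...#. -> #   bit 2 = 1  t=0,i=3
  ....# -> .   bit 1 = 0  t=0,i=2
  ..... -> #   bit 0 = 1  t=0,i=0
  bits 11101011110001010101110010010101 = 3955580053

3955580053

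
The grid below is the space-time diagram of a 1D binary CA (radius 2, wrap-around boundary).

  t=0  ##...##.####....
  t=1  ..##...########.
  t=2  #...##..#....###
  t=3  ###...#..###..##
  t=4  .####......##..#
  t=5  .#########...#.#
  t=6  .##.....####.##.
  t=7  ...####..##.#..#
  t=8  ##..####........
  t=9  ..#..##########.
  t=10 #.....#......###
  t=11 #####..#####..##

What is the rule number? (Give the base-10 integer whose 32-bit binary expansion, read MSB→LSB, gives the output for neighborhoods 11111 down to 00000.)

1535345955

  nb #####: next=.  (t=1,i=9, bit31=0)
  nb ####.: next=#  (t=0,i=10, bit30=1)
  nb ###.#: next=.  (t=6,i=11, bit29=0)
  nb ###..: next=#  (t=0,i=11, bit28=1)
  nb ##.##: next=#  (t=0,i=7, bit27=1)
  nb ##.#.: next=.  (t=7,i=11, bit26=0)
  nb ##..#: next=#  (t=2,i=6, bit25=1)
  nb ##...: next=#  (t=0,i=2, bit24=1)
  nb #.###: next=#  (t=0,i=8, bit23=1)
  nb #.##.: next=.  (t=6,i=13, bit22=0)
  nb #.#.#: next=.  (t=5,i=15, bit21=0)
  nb #.#..: next=.  (t=7,i=12, bit20=0)
  nb #..##: next=.  (t=3,i=8, bit19=0)
  nb #..#.: next=.  (t=2,i=7, bit18=0)
  nb #...#: next=#  (t=0,i=3, bit17=1)
  nb #....: next=#  (t=0,i=13, bit16=1)
  nb .####: next=#  (t=0,i=9, bit15=1)
  nb .###.: next=.  (t=3,i=10, bit14=0)
  nb .##.#: next=.  (t=0,i=6, bit13=0)
  nb .##..: next=.  (t=0,i=1, bit12=0)
  nb .#.##: next=.  (t=4,i=0, bit11=0)
  nb .#.#.: next=#  (t=5,i=14, bit10=1)
  nb .#..#: next=.  (t=3,i=7, bit9=0)
  nb .#...: next=#  (t=2,i=9, bit8=1)
  nb ..###: next=.  (t=1,i=7, bit7=0)
  nb ..##.: next=.  (t=0,i=0, bit6=0)
  nb ..#.#: next=#  (t=4,i=15, bit5=1)
  nb ..#..: next=.  (t=2,i=8, bit4=0)
  nb ...##: next=.  (t=0,i=4, bit3=0)
  nb ...#.: next=.  (t=3,i=5, bit2=0)
  nb ....#: next=#  (t=0,i=14, bit1=1)
  nb .....: next=#  (t=4,i=7, bit0=1)
  bits 01011011100000111000010100100011 = 1535345955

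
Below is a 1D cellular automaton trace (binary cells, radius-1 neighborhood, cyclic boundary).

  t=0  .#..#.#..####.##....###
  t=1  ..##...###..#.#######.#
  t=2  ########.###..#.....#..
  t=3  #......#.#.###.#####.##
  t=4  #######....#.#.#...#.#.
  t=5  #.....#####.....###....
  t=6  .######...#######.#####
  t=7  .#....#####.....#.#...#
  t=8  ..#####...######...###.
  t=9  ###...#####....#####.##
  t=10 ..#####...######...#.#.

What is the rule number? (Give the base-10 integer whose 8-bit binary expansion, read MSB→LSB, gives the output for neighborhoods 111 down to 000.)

  [7] ### => .  t=0,i=10
  [6] ##. => #  t=0,i=12
  [5] #.# => .  t=0,i=0
  [4] #.. => #  t=0,i=2
  [3] .## => #  t=0,i=9
  [2] .#. => .  t=0,i=1
  [1] ..# => #  t=0,i=3
  [0] ... => #  t=0,i=17
  bits 01011011 = 91

91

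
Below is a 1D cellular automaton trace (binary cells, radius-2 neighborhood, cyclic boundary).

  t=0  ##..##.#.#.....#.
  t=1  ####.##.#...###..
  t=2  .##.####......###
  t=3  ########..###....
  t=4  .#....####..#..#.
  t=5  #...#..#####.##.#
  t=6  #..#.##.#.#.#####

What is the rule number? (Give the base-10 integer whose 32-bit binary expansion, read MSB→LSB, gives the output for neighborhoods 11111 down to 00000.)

  nb #####: next=.  (t=3,i=2, bit31=0)
  nb ####.: next=#  (t=1,i=2, bit30=1)
  nb ###.#: next=.  (t=1,i=3, bit29=0)
  nb ###..: next=#  (t=1,i=14, bit28=1)
  nb ##.##: next=#  (t=1,i=4, bit27=1)
  nb ##.#.: next=#  (t=0,i=6, bit26=1)
  nb ##..#: next=#  (t=0,i=2, bit25=1)
  nb ##...: next=.  (t=2,i=8, bit24=0)
  nb #.###: next=#  (t=2,i=4, bit23=1)
  nb #.##.: next=#  (t=0,i=0, bit22=1)
  nb #.#.#: next=.  (t=0,i=7, bit21=0)
  nb #.#..: next=.  (t=0,i=9, bit20=0)
  nb #..##: next=#  (t=0,i=3, bit19=1)
  nb #..#.: next=#  (t=4,i=0, bit18=1)
  nb #...#: next=.  (t=1,i=10, bit17=0)
  nb #....: next=.  (t=0,i=11, bit16=0)
  nb .####: next=#  (t=1,i=1, bit15=1)
  nb .###.: next=.  (t=1,i=13, bit14=0)
  nb .##.#: next=#  (t=0,i=5, bit13=1)
  nb .##..: next=#  (t=0,i=1, bit12=1)
  nb .#.##: next=.  (t=0,i=16, bit11=0)
  nb .#.#.: next=#  (t=0,i=8, bit10=1)
  nb .#..#: next=#  (t=4,i=13, bit9=1)
  nb .#...: next=.  (t=0,i=10, bit8=0)
  nb ..###: next=.  (t=1,i=0, bit7=0)
  nb ..##.: next=.  (t=0,i=4, bit6=0)
  nb ..#.#: next=.  (t=0,i=15, bit5=0)
  nb ..#..: next=.  (t=4,i=1, bit4=0)
  nb ...##: next=.  (t=1,i=11, bit3=0)
  nb ...#.: next=#  (t=0,i=14, bit2=1)
  nb ....#: next=#  (t=0,i=13, bit1=1)
  nb .....: next=#  (t=0,i=12, bit0=1)
  bits 01011110110011001011011000000111 = 1590474247

1590474247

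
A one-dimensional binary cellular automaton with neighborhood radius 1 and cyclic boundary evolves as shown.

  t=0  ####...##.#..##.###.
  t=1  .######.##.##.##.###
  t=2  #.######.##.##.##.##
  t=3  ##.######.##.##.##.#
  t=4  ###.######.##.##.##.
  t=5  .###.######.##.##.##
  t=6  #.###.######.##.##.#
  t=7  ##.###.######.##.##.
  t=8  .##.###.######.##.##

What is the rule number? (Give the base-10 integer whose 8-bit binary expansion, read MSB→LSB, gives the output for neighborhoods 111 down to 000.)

  nb ###: next=#  (t=0,i=1, bit7=1)
  nb ##.: next=#  (t=0,i=3, bit6=1)
  nb #.#: next=#  (t=0,i=9, bit5=1)
  nb #..: next=#  (t=0,i=4, bit4=1)
  nb .##: next=.  (t=0,i=0, bit3=0)
  nb .#.: next=.  (t=0,i=10, bit2=0)
  nb ..#: next=#  (t=0,i=6, bit1=1)
  nb ...: next=#  (t=0,i=5, bit0=1)
  bits 11110011 = 243

243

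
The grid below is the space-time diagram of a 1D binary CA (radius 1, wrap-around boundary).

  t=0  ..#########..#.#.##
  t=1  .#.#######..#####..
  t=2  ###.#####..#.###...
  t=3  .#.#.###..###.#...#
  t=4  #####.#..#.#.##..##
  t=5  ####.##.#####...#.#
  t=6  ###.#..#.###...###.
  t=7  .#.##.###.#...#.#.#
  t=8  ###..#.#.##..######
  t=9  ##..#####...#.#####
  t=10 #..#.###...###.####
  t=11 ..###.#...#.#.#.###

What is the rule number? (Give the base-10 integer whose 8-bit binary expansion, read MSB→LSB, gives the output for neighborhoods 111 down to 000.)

  ###|#  b7=1 t=0,i=3
  ##.|.  b6=0 t=0,i=10
  #.#|#  b5=1 t=0,i=14
  #..|.  b4=0 t=0,i=0
  .##|.  b3=0 t=0,i=2
  .#.|#  b2=1 t=0,i=13
  ..#|#  b1=1 t=0,i=1
  ...|.  b0=0 t=1,i=18
  bits 10100110 = 166

166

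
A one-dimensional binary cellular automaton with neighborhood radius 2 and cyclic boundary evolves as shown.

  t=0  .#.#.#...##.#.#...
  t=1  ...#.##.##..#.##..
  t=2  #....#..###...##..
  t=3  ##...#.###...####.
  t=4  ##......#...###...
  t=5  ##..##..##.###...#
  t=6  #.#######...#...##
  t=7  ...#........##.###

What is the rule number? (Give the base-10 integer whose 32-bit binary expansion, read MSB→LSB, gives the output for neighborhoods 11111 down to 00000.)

  nb #####: next=.  (t=6,i=4, bit31=0)
  nb ####.: next=.  (t=3,i=15, bit30=0)
  nb ###.#: next=.  (t=3,i=16, bit29=0)
  nb ###..: next=.  (t=2,i=10, bit28=0)
  nb ##.##: next=.  (t=1,i=7, bit27=0)
  nb ##.#.: next=.  (t=0,i=11, bit26=0)
  nb ##..#: next=#  (t=1,i=10, bit25=1)
  nb ##...: next=.  (t=1,i=16, bit24=0)
  nb #.###: next=.  (t=3,i=7, bit23=0)
  nb #.##.: next=#  (t=1,i=5, bit22=1)
  nb #.#.#: next=#  (t=0,i=3, bit21=1)
  nb #.#..: next=#  (t=0,i=5, bit20=1)
  nb #..##: next=#  (t=2,i=7, bit19=1)
  nb #..#.: next=.  (t=1,i=11, bit18=0)
  nb #...#: next=.  (t=0,i=7, bit17=0)
  nb #....: next=.  (t=0,i=16, bit16=0)
  nb .####: next=#  (t=3,i=14, bit15=1)
  nb .###.: next=#  (t=2,i=9, bit14=1)
  nb .##.#: next=.  (t=0,i=10, bit13=0)
  nb .##..: next=#  (t=1,i=9, bit12=1)
  nb .#.##: next=.  (t=1,i=4, bit11=0)
  nb .#.#.: next=.  (t=0,i=2, bit10=0)
  nb .#..#: next=.  (t=2,i=6, bit9=0)
  nb .#...: next=#  (t=0,i=6, bit8=1)
  nb ..###: next=#  (t=2,i=8, bit7=1)
  nb ..##.: next=#  (t=0,i=9, bit6=1)
  nb ..#.#: next=.  (t=0,i=1, bit5=0)
  nb ..#..: next=#  (t=2,i=0, bit4=1)
  nb ...##: next=#  (t=0,i=8, bit3=1)
  nb ...#.: next=.  (t=0,i=0, bit2=0)
  nb ....#: next=.  (t=0,i=17, bit1=0)
  nb .....: next=#  (t=1,i=0, bit0=1)
  bits 00000010011110001101000111011001 = 41472473

41472473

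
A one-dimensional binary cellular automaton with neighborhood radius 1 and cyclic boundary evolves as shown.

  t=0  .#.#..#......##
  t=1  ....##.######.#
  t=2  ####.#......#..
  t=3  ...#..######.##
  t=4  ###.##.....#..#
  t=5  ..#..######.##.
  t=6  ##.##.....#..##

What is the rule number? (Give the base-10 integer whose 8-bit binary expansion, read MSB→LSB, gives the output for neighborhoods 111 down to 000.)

83

  nb ###: next=.  (t=1,i=8, bit7=0)
  nb ##.: next=#  (t=0,i=14, bit6=1)
  nb #.#: next=.  (t=0,i=0, bit5=0)
  nb #..: next=#  (t=0,i=4, bit4=1)
  nb .##: next=.  (t=0,i=13, bit3=0)
  nb .#.: next=.  (t=0,i=1, bit2=0)
  nb ..#: next=#  (t=0,i=5, bit1=1)
  nb ...: next=#  (t=0,i=8, bit0=1)
  bits 01010011 = 83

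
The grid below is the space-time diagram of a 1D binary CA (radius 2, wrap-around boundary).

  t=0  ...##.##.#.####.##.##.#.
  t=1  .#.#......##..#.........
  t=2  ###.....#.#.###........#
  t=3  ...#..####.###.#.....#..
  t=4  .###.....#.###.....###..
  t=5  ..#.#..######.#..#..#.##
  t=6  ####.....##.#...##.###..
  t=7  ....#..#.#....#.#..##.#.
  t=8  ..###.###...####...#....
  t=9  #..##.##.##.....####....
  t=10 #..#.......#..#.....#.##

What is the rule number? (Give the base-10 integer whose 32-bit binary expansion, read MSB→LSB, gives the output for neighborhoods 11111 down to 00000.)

  ##### -> #   bit 31 = 1  t=5,i=9
  ####. -> .   bit 30 = 0  t=0,i=13
  ###.# -> #   bit 29 = 1  t=0,i=14
  ###.. -> .   bit 28 = 0  t=2,i=2
  ##.## -> .   bit 27 = 0  t=0,i=5
  ##.#. -> .   bit 26 = 0  t=0,i=8
  ##..# -> #   bit 25 = 1  t=1,i=12
  ##... -> #   bit 24 = 1  t=2,i=3
  #.### -> #   bit 23 = 1  t=0,i=11
  #.##. -> .   bit 22 = 0  t=0,i=6
  #.#.# -> .   bit 21 = 0  t=0,i=9
  #.#.. -> .   bit 20 = 0  t=0,i=22
  #..## -> .   bit 19 = 0  t=3,i=5
  #..#. -> #   bit 18 = 1  t=1,i=13
  #...# -> #   bit 17 = 1  t=4,i=23
  #.... -> .   bit 16 = 0  t=0,i=0
  .#### -> .   bit 15 = 0  t=0,i=12
  .###. -> #   bit 14 = 1  t=2,i=13
  .##.# -> .   bit 13 = 0  t=0,i=4
  .##.. -> .   bit 12 = 0  t=1,i=11
  .#.## -> #   bit 11 = 1  t=0,i=10
  .#.#. -> #   bit 10 = 1  t=1,i=2
  .#..# -> .   bit 9 = 0  t=3,i=4
  .#... -> .   bit 8 = 0  t=0,i=23
  ..### -> .   bit 7 = 0  t=2,i=23
  ..##. -> #   bit 6 = 1  t=0,i=3
  ..#.# -> #   bit 5 = 1  t=1,i=1
  ..#.. -> #   bit 4 = 1  t=1,i=14
  ...## -> .   bit 3 = 0  t=0,i=2
  ...#. -> #   bit 2 = 1  t=1,i=0
  ....# -> #   bit 1 = 1  t=0,i=1
  ..... -> .   bit 0 = 0  t=1,i=6
  bits 10100011100001100100110001110110 = 2743487606

2743487606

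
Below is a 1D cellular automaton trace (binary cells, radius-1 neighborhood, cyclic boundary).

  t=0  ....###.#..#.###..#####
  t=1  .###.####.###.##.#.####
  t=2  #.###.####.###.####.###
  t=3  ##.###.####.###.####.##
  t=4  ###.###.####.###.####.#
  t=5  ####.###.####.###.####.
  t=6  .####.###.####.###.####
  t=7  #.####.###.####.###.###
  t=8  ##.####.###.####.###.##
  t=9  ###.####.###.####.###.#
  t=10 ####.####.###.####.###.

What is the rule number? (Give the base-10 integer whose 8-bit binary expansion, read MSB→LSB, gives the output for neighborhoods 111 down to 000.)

  ### -> #   bit 7 = 1  t=0,i=5
  ##. -> #   bit 6 = 1  t=0,i=6
  #.# -> #   bit 5 = 1  t=0,i=7
  #.. -> .   bit 4 = 0  t=0,i=0
  .## -> .   bit 3 = 0  t=0,i=4
  .#. -> #   bit 2 = 1  t=0,i=8
  ..# -> #   bit 1 = 1  t=0,i=3
  ... -> #   bit 0 = 1  t=0,i=1
  bits 11100111 = 231

231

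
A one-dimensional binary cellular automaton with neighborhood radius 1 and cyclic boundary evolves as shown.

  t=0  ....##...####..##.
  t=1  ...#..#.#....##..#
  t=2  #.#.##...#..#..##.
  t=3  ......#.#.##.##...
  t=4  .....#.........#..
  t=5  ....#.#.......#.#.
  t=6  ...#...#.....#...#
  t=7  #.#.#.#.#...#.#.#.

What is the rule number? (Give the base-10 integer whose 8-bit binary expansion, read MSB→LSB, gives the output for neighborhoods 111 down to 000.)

  ### -> .   bit 7 = 0  t=0,i=10
  ##. -> .   bit 6 = 0  t=0,i=5
  #.# -> .   bit 5 = 0  t=1,i=7
  #.. -> #   bit 4 = 1  t=0,i=6
  .## -> .   bit 3 = 0  t=0,i=4
  .#. -> .   bit 2 = 0  t=1,i=3
  ..# -> #   bit 1 = 1  t=0,i=3
  ... -> .   bit 0 = 0  t=0,i=0
  bits 00010010 = 18

18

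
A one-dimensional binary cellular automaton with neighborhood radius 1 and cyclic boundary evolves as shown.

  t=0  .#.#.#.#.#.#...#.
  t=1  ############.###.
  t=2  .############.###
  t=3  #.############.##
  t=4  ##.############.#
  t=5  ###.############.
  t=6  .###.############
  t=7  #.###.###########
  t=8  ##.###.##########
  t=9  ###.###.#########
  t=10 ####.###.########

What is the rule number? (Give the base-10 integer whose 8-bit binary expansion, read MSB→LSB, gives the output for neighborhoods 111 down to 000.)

231

  ### -> #   bit 7 = 1  t=1,i=1
  ##. -> #   bit 6 = 1  t=1,i=11
  #.# -> #   bit 5 = 1  t=0,i=2
  #.. -> .   bit 4 = 0  t=0,i=12
  .## -> .   bit 3 = 0  t=1,i=0
  .#. -> #   bit 2 = 1  t=0,i=1
  ..# -> #   bit 1 = 1  t=0,i=0
  ... -> #   bit 0 = 1  t=0,i=13
  bits 11100111 = 231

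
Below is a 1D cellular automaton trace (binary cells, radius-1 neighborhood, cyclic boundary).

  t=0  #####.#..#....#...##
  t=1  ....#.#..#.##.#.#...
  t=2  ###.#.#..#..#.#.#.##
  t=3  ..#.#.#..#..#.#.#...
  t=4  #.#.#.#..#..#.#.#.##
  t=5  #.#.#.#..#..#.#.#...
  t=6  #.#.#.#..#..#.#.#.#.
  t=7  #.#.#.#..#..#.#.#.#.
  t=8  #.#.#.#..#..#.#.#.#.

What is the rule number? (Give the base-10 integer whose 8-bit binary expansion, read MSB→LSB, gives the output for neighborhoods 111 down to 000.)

69

  [7] ### => .  t=0,i=0
  [6] ##. => #  t=0,i=4
  [5] #.# => .  t=0,i=5
  [4] #.. => .  t=0,i=7
  [3] .## => .  t=0,i=18
  [2] .#. => #  t=0,i=6
  [1] ..# => .  t=0,i=8
  [0] ... => #  t=0,i=11
  bits 01000101 = 69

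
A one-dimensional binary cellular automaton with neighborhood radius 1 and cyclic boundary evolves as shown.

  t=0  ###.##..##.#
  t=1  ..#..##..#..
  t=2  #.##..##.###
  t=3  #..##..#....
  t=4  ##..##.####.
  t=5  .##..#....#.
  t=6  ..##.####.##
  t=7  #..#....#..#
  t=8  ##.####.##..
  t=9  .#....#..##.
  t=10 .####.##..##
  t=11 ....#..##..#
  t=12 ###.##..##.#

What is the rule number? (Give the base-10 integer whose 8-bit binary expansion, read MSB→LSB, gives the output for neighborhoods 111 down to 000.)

85

  ###|.  b7=0 t=0,i=0
  ##.|#  b6=1 t=0,i=2
  #.#|.  b5=0 t=0,i=3
  #..|#  b4=1 t=0,i=6
  .##|.  b3=0 t=0,i=4
  .#.|#  b2=1 t=1,i=2
  ..#|.  b1=0 t=0,i=7
  ...|#  b0=1 t=1,i=0
  bits 01010101 = 85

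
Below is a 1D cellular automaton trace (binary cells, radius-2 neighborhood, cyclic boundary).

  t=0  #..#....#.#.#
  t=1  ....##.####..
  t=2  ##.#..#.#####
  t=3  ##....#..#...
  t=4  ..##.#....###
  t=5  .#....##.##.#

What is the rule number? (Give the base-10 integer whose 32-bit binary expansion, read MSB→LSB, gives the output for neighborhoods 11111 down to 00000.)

2032895405

  [31] ##### => .  t=2,i=10
  [30] ####. => #  t=1,i=9
  [29] ###.# => #  t=2,i=1
  [28] ###.. => #  t=1,i=10
  [27] ##.## => #  t=1,i=6
  [26] ##.#. => .  t=2,i=2
  [25] ##..# => .  t=0,i=1
  [24] ##... => #  t=1,i=11
  [23] #.### => .  t=1,i=7
  [22] #.##. => .  t=0,i=12
  [21] #.#.# => #  t=0,i=10
  [20] #.#.. => .  t=2,i=3
  [19] #..## => #  t=4,i=1
  [18] #..#. => .  t=0,i=2
  [17] #...# => #  t=3,i=11
  [16] #.... => #  t=0,i=5
  [15] .#### => #  t=1,i=8
  [14] .###. => .  t=4,i=11
  [13] .##.# => .  t=1,i=5
  [12] .##.. => .  t=0,i=0
  [11] .#.## => .  t=0,i=11
  [10] .#.#. => #  t=0,i=9
  [9] .#..# => .  t=2,i=4
  [8] .#... => #  t=0,i=4
  [7] ..### => #  t=4,i=10
  [6] ..##. => .  t=1,i=4
  [5] ..#.# => #  t=0,i=8
  [4] ..#.. => .  t=0,i=3
  [3] ...## => #  t=1,i=3
  [2] ...#. => #  t=0,i=7
  [1] ....# => .  t=0,i=6
  [0] ..... => #  t=1,i=0
  bits 01111001001010111000010110101101 = 2032895405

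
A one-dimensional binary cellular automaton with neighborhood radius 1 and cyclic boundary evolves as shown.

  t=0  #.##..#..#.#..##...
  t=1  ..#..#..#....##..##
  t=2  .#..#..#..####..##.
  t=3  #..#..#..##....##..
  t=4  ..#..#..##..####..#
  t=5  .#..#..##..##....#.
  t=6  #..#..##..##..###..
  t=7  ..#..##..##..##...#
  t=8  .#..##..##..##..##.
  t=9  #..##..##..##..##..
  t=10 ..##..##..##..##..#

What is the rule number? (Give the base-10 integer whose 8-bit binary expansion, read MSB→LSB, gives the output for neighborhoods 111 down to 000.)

11

  nb ###: next=.  (t=2,i=11, bit7=0)
  nb ##.: next=.  (t=0,i=3, bit6=0)
  nb #.#: next=.  (t=0,i=1, bit5=0)
  nb #..: next=.  (t=0,i=4, bit4=0)
  nb .##: next=#  (t=0,i=2, bit3=1)
  nb .#.: next=.  (t=0,i=0, bit2=0)
  nb ..#: next=#  (t=0,i=5, bit1=1)
  nb ...: next=#  (t=0,i=17, bit0=1)
  bits 00001011 = 11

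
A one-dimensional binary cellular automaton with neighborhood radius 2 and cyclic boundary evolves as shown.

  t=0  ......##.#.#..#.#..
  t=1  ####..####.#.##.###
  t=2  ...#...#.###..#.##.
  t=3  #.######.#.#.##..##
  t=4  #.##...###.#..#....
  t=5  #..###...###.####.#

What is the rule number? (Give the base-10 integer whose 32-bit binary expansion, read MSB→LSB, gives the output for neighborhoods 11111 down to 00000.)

901230965

  #####|.  b31=0 t=1,i=0
  ####.|.  b30=0 t=1,i=2
  ###.#|#  b29=1 t=1,i=9
  ###..|#  b28=1 t=1,i=3
  ##.##|.  b27=0 t=1,i=15
  ##.#.|#  b26=1 t=0,i=8
  ##..#|.  b25=0 t=1,i=4
  ##...|#  b24=1 t=2,i=18
  #.###|#  b23=1 t=1,i=16
  #.##.|.  b22=0 t=1,i=13
  #.#.#|#  b21=1 t=0,i=9
  #.#..|#  b20=1 t=0,i=11
  #..##|.  b19=0 t=1,i=5
  #..#.|#  b18=1 t=0,i=13
  #...#|#  b17=1 t=2,i=5
  #....|#  b16=1 t=0,i=18
  .####|#  b15=1 t=1,i=7
  .###.|.  b14=0 t=2,i=10
  .##.#|#  b13=1 t=0,i=7
  .##..|#  b12=1 t=2,i=17
  .#.##|.  b11=0 t=1,i=12
  .#.#.|.  b10=0 t=0,i=10
  .#..#|.  b9=0 t=0,i=12
  .#...|#  b8=1 t=0,i=17
  ..###|.  b7=0 t=1,i=6
  ..##.|#  b6=1 t=0,i=6
  ..#.#|#  b5=1 t=0,i=14
  ..#..|#  b4=1 t=2,i=3
  ...##|.  b3=0 t=0,i=5
  ...#.|#  b2=1 t=2,i=2
  ....#|.  b1=0 t=0,i=4
  .....|#  b0=1 t=0,i=0
  bits 00110101101101111011000101110101 = 901230965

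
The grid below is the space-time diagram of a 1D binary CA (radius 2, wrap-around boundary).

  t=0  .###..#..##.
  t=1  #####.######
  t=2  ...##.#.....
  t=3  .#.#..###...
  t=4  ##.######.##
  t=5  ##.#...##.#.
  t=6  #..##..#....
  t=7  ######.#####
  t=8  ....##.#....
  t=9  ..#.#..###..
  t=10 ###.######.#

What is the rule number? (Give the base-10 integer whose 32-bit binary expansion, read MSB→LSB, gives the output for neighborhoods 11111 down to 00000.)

  #####|.  b31=0 t=1,i=0
  ####.|#  b30=1 t=1,i=3
  ###.#|#  b29=1 t=1,i=4
  ###..|#  b28=1 t=0,i=3
  ##.##|.  b27=0 t=1,i=5
  ##.#.|.  b26=0 t=2,i=5
  ##..#|#  b25=1 t=0,i=4
  ##...|.  b24=0 t=3,i=9
  #.###|#  b23=1 t=1,i=6
  #.##.|#  b22=1 t=5,i=0
  #.#.#|.  b21=0 t=5,i=10
  #.#..|#  b20=1 t=2,i=6
  #..##|#  b19=1 t=0,i=0
  #..#.|.  b18=0 t=0,i=5
  #...#|.  b17=0 t=5,i=5
  #....|#  b16=1 t=2,i=8
  .####|.  b15=0 t=1,i=7
  .###.|#  b14=1 t=0,i=2
  .##.#|.  b13=0 t=2,i=4
  .##..|#  b12=1 t=0,i=10
  .#.##|.  b11=0 t=5,i=11
  .#.#.|.  b10=0 t=3,i=2
  .#..#|#  b9=1 t=0,i=7
  .#...|#  b8=1 t=2,i=7
  ..###|#  b7=1 t=0,i=1
  ..##.|#  b6=1 t=0,i=9
  ..#.#|#  b5=1 t=3,i=1
  ..#..|#  b4=1 t=0,i=6
  ...##|.  b3=0 t=2,i=2
  ...#.|#  b2=1 t=3,i=0
  ....#|#  b1=1 t=2,i=1
  .....|.  b0=0 t=2,i=0
  bits 01110010110110010101001111110110 = 1926845430

1926845430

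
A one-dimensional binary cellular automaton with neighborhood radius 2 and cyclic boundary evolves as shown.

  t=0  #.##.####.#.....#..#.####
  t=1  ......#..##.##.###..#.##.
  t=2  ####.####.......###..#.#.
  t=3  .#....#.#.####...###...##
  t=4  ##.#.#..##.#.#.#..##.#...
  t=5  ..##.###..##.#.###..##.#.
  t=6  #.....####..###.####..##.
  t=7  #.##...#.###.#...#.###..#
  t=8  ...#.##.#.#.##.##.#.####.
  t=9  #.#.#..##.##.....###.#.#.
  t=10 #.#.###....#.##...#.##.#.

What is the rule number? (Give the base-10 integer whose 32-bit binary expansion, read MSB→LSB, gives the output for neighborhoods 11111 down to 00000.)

2520504853

  #####|#  b31=1 t=0,i=23
  ####.|.  b30=0 t=0,i=7
  ###.#|.  b29=0 t=0,i=0
  ###..|#  b28=1 t=1,i=17
  ##.##|.  b27=0 t=0,i=1
  ##.#.|#  b26=1 t=0,i=9
  ##..#|#  b25=1 t=1,i=18
  ##...|.  b24=0 t=1,i=24
  #.###|.  b23=0 t=0,i=5
  #.##.|.  b22=0 t=0,i=2
  #.#.#|#  b21=1 t=2,i=23
  #.#..|#  b20=1 t=0,i=10
  #..##|#  b19=1 t=1,i=8
  #..#.|.  b18=0 t=0,i=18
  #...#|#  b17=1 t=3,i=15
  #....|#  b16=1 t=0,i=12
  .####|#  b15=1 t=0,i=6
  .###.|#  b14=1 t=1,i=16
  .##.#|.  b13=0 t=0,i=3
  .##..|#  b12=1 t=1,i=23
  .#.##|#  b11=1 t=0,i=20
  .#.#.|.  b10=0 t=2,i=22
  .#..#|#  b9=1 t=0,i=17
  .#...|.  b8=0 t=0,i=11
  ..###|.  b7=0 t=2,i=16
  ..##.|.  b6=0 t=1,i=9
  ..#.#|.  b5=0 t=0,i=19
  ..#..|#  b4=1 t=0,i=16
  ...##|.  b3=0 t=2,i=15
  ...#.|#  b2=1 t=0,i=15
  ....#|.  b1=0 t=0,i=14
  .....|#  b0=1 t=0,i=13
  bits 10010110001110111101101000010101 = 2520504853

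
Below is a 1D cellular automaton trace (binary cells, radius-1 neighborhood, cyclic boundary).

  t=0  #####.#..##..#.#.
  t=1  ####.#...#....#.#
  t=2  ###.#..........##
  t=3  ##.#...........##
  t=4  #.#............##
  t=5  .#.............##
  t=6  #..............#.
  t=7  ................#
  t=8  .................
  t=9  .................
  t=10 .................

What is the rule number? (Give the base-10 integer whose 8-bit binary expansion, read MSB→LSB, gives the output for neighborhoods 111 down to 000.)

168

  ###|#  b7=1 t=0,i=1
  ##.|.  b6=0 t=0,i=4
  #.#|#  b5=1 t=0,i=5
  #..|.  b4=0 t=0,i=7
  .##|#  b3=1 t=0,i=0
  .#.|.  b2=0 t=0,i=6
  ..#|.  b1=0 t=0,i=8
  ...|.  b0=0 t=1,i=7
  bits 10101000 = 168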